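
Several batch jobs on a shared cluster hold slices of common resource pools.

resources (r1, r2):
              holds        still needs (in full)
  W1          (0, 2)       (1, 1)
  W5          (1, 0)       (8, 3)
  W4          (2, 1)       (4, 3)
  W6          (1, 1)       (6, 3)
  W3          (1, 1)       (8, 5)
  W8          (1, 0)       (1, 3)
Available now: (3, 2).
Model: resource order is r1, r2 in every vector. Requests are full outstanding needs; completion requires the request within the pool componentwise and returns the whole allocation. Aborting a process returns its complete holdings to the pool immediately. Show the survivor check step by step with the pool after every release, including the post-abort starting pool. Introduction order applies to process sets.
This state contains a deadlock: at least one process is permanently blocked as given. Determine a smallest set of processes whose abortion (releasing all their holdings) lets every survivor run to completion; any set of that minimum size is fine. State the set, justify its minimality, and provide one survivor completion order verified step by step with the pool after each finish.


The answer: abort W3.
Key observation: W5 was stuck for good until W3 gave back (1, 1); in the order shown it finishes at step 5.
Minimality: the empty abort set fails — the state is deadlocked as it stands.
The survivors complete as W1, W8, W4, W6, W5. Walking it through (starting from the post-abort pool):
  pool = (4, 3)
  W1: need (1, 1) fits (4, 3); releases (0, 2), pool now (4, 5)
  W8: need (1, 3) fits (4, 5); releases (1, 0), pool now (5, 5)
  W4: need (4, 3) fits (5, 5); releases (2, 1), pool now (7, 6)
  W6: need (6, 3) fits (7, 6); releases (1, 1), pool now (8, 7)
  W5: need (8, 3) fits (8, 7); releases (1, 0), pool now (9, 7)


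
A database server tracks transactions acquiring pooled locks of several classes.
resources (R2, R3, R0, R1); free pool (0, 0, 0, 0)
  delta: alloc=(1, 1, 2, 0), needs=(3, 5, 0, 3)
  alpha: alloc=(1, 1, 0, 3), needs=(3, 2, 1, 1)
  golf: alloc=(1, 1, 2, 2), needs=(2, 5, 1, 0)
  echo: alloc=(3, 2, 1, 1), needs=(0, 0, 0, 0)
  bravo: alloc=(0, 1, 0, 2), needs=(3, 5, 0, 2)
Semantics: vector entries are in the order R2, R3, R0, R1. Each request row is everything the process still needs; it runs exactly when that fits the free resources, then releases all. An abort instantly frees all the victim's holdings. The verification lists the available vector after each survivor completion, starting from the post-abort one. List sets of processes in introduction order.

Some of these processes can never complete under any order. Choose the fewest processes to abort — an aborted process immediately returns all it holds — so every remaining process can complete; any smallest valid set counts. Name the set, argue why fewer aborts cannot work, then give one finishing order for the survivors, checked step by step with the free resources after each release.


Abort delta and bravo.
Key observation: golf could never have finished before the abort; with (1, 2, 2, 2) returned by delta and bravo, it fits at step 3.
No one abort is enough; case by case: delta alone leaves golf blocked (short on R3); alpha alone leaves delta blocked (short on R3); golf alone leaves delta blocked (short on R3); echo alone leaves delta blocked (short on R3); bravo alone leaves delta blocked (short on R3).
Survivors finish in the order: echo, alpha, golf. Step-by-step check (pool after the aborts first):
  pool = (1, 2, 2, 2)
  echo needs (0, 0, 0, 0) <= (1, 2, 2, 2) -> finishes; pool += (3, 2, 1, 1) = (4, 4, 3, 3)
  alpha needs (3, 2, 1, 1) <= (4, 4, 3, 3) -> finishes; pool += (1, 1, 0, 3) = (5, 5, 3, 6)
  golf needs (2, 5, 1, 0) <= (5, 5, 3, 6) -> finishes; pool += (1, 1, 2, 2) = (6, 6, 5, 8)


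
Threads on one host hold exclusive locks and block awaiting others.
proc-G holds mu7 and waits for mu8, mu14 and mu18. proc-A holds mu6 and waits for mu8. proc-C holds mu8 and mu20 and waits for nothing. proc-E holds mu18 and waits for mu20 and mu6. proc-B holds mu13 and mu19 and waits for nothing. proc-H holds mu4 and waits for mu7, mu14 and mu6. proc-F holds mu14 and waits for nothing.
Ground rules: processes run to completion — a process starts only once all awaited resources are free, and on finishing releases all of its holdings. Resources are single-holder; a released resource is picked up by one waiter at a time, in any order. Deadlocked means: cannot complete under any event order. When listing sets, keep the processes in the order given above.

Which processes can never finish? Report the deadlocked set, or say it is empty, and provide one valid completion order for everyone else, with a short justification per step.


No process is deadlocked.
Key observation: every chain of waits terminates; starting from the processes that wait on nothing, all the rest unlock in turn.
A valid finishing order for the others: proc-C, proc-B, proc-F, proc-A, proc-E, proc-G, proc-H.
Check, step by step:
  run proc-C (it waits on nothing); releases mu8 and mu20
  run proc-B (it waits on nothing); releases mu13 and mu19
  run proc-F (it waits on nothing); releases mu14
  proc-A: everything it awaited (mu8) is free; runs, freeing mu6
  proc-E: everything it awaited (mu20 and mu6) is free; runs, freeing mu18
  proc-G: everything it awaited (mu8, mu14 and mu18) is free; runs, freeing mu7
  proc-H: everything it awaited (mu7, mu14 and mu6) is free; runs, freeing mu4


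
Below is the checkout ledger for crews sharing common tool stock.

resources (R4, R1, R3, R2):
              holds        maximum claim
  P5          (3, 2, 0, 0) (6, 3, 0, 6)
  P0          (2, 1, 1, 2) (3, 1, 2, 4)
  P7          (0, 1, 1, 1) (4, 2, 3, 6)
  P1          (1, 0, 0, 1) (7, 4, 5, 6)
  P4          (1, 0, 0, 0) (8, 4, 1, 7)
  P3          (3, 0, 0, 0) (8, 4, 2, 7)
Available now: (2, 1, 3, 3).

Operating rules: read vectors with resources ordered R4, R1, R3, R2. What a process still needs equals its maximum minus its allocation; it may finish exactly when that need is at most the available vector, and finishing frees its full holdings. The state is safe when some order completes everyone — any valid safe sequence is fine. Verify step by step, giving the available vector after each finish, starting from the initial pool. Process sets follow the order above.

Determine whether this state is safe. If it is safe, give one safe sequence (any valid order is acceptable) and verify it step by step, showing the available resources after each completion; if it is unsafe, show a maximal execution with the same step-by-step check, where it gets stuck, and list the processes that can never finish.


SAFE, for example via the order P0, P7, P5, P1, P3, P4.
Key observation: the first exact fit in this order is P7 — it needs (4, 1, 2, 5) with (4, 2, 4, 5) free, meeting a requested resource to the last unit.
Step-by-step check:
  pool = (2, 1, 3, 3)
  run P0 (needs (1, 0, 1, 2), free (2, 1, 3, 3)); after release of (2, 1, 1, 2) the pool is (4, 2, 4, 5)
  run P7 (needs (4, 1, 2, 5), free (4, 2, 4, 5)); after release of (0, 1, 1, 1) the pool is (4, 3, 5, 6)
  run P5 (needs (3, 1, 0, 6), free (4, 3, 5, 6)); after release of (3, 2, 0, 0) the pool is (7, 5, 5, 6)
  run P1 (needs (6, 4, 5, 5), free (7, 5, 5, 6)); after release of (1, 0, 0, 1) the pool is (8, 5, 5, 7)
  run P3 (needs (5, 4, 2, 7), free (8, 5, 5, 7)); after release of (3, 0, 0, 0) the pool is (11, 5, 5, 7)
  run P4 (needs (7, 4, 1, 7), free (11, 5, 5, 7)); after release of (1, 0, 0, 0) the pool is (12, 5, 5, 7)


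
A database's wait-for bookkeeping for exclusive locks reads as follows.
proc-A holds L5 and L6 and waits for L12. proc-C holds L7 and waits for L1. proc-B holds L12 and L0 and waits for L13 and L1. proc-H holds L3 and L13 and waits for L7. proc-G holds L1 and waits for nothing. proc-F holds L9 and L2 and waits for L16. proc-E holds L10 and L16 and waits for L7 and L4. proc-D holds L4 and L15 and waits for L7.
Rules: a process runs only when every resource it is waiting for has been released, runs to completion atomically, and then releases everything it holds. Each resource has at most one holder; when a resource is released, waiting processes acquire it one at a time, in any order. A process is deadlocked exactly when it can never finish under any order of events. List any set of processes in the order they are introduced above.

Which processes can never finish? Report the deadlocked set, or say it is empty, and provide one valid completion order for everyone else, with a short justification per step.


Nothing here is deadlocked.
Key observation: no waiting chain loops back on itself — every chain ends at a process that waits on nothing, so everyone eventually runs.
One completion order for the rest: proc-G, proc-C, proc-H, proc-D, proc-E, proc-F, proc-B, proc-A.
Verifying each step:
  proc-G: no waits; runs immediately, freeing L1
  proc-C: everything it awaited (L1) is free; runs, freeing L7
  proc-H: everything it awaited (L7) is free; runs, freeing L3 and L13
  proc-D: everything it awaited (L7) is free; runs, freeing L4 and L15
  proc-E: everything it awaited (L7 and L4) is free; runs, freeing L10 and L16
  proc-F: everything it awaited (L16) is free; runs, freeing L9 and L2
  proc-B: everything it awaited (L13 and L1) is free; runs, freeing L12 and L0
  proc-A: everything it awaited (L12) is free; runs, freeing L5 and L6


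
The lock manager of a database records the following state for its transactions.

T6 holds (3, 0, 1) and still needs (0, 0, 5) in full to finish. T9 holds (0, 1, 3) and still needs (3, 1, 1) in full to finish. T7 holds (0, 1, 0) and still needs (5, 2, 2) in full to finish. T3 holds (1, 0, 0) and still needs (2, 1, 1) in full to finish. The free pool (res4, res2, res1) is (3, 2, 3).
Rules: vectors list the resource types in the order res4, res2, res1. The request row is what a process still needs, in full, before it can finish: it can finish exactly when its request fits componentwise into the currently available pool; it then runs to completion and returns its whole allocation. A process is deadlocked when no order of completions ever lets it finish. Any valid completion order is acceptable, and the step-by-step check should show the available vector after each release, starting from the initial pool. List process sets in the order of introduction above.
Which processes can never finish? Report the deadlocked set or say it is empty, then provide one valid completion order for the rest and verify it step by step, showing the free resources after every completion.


Nothing here is deadlocked.
Key observation: starting with T3, each completion frees enough for the next — no one is permanently blocked.
The rest can finish in the order T3, T9, T6, T7. Walking it through:
  pool = (3, 2, 3)
  run T3 (needs (2, 1, 1), free (3, 2, 3)); after release of (1, 0, 0) the pool is (4, 2, 3)
  run T9 (needs (3, 1, 1), free (4, 2, 3)); after release of (0, 1, 3) the pool is (4, 3, 6)
  run T6 (needs (0, 0, 5), free (4, 3, 6)); after release of (3, 0, 1) the pool is (7, 3, 7)
  run T7 (needs (5, 2, 2), free (7, 3, 7)); after release of (0, 1, 0) the pool is (7, 4, 7)


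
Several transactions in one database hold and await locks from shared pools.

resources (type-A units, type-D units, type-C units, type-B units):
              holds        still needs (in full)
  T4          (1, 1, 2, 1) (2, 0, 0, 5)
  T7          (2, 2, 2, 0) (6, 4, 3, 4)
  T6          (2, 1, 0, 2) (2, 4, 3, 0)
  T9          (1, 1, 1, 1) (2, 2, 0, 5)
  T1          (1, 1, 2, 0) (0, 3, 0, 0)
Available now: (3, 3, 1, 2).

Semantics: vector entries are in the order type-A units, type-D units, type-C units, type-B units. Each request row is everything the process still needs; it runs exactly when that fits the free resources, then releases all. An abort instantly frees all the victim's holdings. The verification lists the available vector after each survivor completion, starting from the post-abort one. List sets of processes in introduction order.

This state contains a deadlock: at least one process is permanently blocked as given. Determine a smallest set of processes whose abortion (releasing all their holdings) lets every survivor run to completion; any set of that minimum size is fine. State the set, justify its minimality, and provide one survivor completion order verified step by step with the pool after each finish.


Minimum abort set: T9.
Key observation: the returned (1, 1, 1, 1) from T9 is what brings T4 — unrunnable before, under any order — into play at step 3.
Why nothing smaller works: aborting no one leaves the state deadlocked as given.
The survivors complete as T1, T6, T4, T7. Step-by-step check (starting from the post-abort pool):
  pool = (4, 4, 2, 3)
  T1 needs (0, 3, 0, 0) <= (4, 4, 2, 3) -> finishes; pool += (1, 1, 2, 0) = (5, 5, 4, 3)
  T6 needs (2, 4, 3, 0) <= (5, 5, 4, 3) -> finishes; pool += (2, 1, 0, 2) = (7, 6, 4, 5)
  T4 needs (2, 0, 0, 5) <= (7, 6, 4, 5) -> finishes; pool += (1, 1, 2, 1) = (8, 7, 6, 6)
  T7 needs (6, 4, 3, 4) <= (8, 7, 6, 6) -> finishes; pool += (2, 2, 2, 0) = (10, 9, 8, 6)


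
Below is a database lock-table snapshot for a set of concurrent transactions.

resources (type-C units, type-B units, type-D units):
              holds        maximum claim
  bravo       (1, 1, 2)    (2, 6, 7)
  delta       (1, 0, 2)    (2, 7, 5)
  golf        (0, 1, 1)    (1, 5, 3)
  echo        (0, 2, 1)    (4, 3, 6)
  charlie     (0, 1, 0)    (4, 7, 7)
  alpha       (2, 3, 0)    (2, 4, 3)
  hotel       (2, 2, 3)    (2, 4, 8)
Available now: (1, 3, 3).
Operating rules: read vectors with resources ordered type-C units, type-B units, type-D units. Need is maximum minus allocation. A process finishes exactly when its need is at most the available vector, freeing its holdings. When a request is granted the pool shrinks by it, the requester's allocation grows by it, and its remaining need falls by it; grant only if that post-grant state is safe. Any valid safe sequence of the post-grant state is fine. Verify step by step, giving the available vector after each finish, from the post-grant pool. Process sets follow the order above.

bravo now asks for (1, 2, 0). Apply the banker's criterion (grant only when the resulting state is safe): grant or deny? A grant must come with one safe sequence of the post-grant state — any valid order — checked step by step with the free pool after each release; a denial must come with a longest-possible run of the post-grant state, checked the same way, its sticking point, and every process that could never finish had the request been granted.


DENY — the pretend-granted state is unsafe.
Key observation: after alpha, golf the pool peaks at (2, 5, 4), and each blocked process is short somewhere: bravo on type-D units; delta on type-B units; echo on type-C units, type-D units; charlie on type-C units, type-B units, type-D units; hotel on type-D units.
Pretend the grant happened; the run alpha, golf goes as far as possible. Walking it through:
  pool = (0, 1, 3)
  alpha: need (0, 1, 3) fits (0, 1, 3); releases (2, 3, 0), pool now (2, 4, 3)
  golf: need (1, 4, 2) fits (2, 4, 3); releases (0, 1, 1), pool now (2, 5, 4)
  bravo cannot run: need (0, 3, 5) vs free (2, 5, 4) (insufficient type-D units)
  delta cannot run: need (1, 7, 3) vs free (2, 5, 4) (insufficient type-B units)
  echo cannot run: need (4, 1, 5) vs free (2, 5, 4) (insufficient type-C units and type-D units)
  charlie cannot run: need (4, 6, 7) vs free (2, 5, 4) (insufficient type-C units, type-B units and type-D units)
  hotel cannot run: need (0, 2, 5) vs free (2, 5, 4) (insufficient type-D units)
Processes that could never finish after the grant: bravo, delta, echo, charlie and hotel.


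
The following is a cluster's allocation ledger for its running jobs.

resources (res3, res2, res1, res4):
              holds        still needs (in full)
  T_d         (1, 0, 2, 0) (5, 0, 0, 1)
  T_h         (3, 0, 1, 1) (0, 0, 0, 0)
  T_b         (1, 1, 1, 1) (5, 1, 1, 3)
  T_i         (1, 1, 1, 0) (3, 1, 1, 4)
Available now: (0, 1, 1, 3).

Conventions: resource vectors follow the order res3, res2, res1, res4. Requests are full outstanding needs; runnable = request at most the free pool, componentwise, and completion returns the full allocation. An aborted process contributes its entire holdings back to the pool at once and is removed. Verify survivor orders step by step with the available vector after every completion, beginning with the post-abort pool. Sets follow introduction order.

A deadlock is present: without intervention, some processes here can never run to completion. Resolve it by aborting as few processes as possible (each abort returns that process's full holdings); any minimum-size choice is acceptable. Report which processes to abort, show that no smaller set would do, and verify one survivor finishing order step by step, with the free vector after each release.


Abort T_d.
Key observation: the returned (1, 0, 2, 0) from T_d is what brings T_b — unrunnable before, under any order — into play at step 3.
Minimality: the empty abort set fails — the state is deadlocked as it stands.
Survivors finish in the order: T_h, T_i, T_b. Step-by-step check (pool after the aborts first):
  pool = (1, 1, 3, 3)
  T_h: need (0, 0, 0, 0) fits (1, 1, 3, 3); releases (3, 0, 1, 1), pool now (4, 1, 4, 4)
  T_i: need (3, 1, 1, 4) fits (4, 1, 4, 4); releases (1, 1, 1, 0), pool now (5, 2, 5, 4)
  T_b: need (5, 1, 1, 3) fits (5, 2, 5, 4); releases (1, 1, 1, 1), pool now (6, 3, 6, 5)


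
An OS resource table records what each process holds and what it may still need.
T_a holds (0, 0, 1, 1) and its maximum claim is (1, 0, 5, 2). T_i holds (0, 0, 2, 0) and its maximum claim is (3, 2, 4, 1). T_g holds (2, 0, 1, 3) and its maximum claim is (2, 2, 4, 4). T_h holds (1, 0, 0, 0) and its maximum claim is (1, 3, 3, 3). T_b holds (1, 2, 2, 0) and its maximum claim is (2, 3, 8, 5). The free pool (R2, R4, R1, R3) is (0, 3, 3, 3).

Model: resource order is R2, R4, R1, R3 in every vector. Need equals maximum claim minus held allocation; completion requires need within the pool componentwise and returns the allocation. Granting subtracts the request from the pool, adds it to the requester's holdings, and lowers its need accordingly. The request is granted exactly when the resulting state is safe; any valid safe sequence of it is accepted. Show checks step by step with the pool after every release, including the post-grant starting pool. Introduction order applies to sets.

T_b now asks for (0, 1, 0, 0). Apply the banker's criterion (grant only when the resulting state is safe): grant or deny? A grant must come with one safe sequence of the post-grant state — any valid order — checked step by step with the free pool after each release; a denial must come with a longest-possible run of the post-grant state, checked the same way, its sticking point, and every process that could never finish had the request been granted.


DENY. Granting would leave the state unsafe.
Key observation: after T_g, T_a the pool peaks at (2, 2, 5, 7), and each blocked process is short somewhere: T_i on R2; T_h on R4; T_b on R1.
On the post-grant state, T_g, T_a is a maximal run — nothing extends it. Walking it through:
  pool = (0, 2, 3, 3)
  run T_g (needs (0, 2, 3, 1), free (0, 2, 3, 3)); after release of (2, 0, 1, 3) the pool is (2, 2, 4, 6)
  run T_a (needs (1, 0, 4, 1), free (2, 2, 4, 6)); after release of (0, 0, 1, 1) the pool is (2, 2, 5, 7)
  T_i still needs (3, 2, 2, 1) but only (2, 2, 5, 7) is free — short on R2
  T_h still needs (0, 3, 3, 3) but only (2, 2, 5, 7) is free — short on R4
  T_b still needs (1, 0, 6, 5) but only (2, 2, 5, 7) is free — short on R1
Had the request been granted, T_i, T_h and T_b could never finish.


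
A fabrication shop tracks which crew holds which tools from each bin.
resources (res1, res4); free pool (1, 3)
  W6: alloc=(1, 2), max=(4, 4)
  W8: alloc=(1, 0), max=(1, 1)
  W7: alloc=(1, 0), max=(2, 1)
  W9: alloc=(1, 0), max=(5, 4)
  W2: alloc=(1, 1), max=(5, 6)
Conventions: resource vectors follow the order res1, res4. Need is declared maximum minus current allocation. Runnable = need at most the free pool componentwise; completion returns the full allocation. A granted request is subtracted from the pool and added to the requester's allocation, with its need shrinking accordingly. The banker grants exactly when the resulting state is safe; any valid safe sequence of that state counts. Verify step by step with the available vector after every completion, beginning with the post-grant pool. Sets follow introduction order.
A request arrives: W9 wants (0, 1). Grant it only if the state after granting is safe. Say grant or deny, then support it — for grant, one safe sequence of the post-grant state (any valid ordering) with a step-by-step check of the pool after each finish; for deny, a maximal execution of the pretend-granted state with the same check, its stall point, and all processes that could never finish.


GRANT. The post-grant state is safe; one safe sequence: W8, W7, W6, W9, W2.
Key observation: after the grant the pool drops to (1, 2), which still lets W8 finish first and unwind the rest.
Verifying the post-grant state step by step:
  pool = (1, 2)
  run W8 (needs (0, 1), free (1, 2)); after release of (1, 0) the pool is (2, 2)
  run W7 (needs (1, 1), free (2, 2)); after release of (1, 0) the pool is (3, 2)
  run W6 (needs (3, 2), free (3, 2)); after release of (1, 2) the pool is (4, 4)
  run W9 (needs (4, 3), free (4, 4)); after release of (1, 1) the pool is (5, 5)
  run W2 (needs (4, 5), free (5, 5)); after release of (1, 1) the pool is (6, 6)


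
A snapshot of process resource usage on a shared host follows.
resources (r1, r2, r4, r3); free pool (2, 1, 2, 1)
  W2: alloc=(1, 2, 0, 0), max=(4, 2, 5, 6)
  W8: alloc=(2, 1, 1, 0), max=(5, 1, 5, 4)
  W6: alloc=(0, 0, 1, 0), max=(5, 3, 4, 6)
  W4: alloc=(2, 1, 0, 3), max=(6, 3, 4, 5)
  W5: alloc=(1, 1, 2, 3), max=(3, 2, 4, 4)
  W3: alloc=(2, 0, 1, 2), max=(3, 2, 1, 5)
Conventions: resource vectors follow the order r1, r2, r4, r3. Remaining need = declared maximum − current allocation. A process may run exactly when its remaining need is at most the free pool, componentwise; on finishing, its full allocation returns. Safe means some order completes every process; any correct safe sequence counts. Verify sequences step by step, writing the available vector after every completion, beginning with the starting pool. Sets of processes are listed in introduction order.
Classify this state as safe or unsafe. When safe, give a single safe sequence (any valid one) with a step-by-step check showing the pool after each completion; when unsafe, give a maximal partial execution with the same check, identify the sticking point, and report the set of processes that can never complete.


SAFE. One safe sequence: W5, W8, W3, W4, W6, W2.
Key observation: W5 marks the first exact bind of the order: its need (2, 1, 2, 1) fits the free (2, 1, 2, 1) with zero slack on a requested resource.
Verifying each step:
  pool = (2, 1, 2, 1)
  W5 needs (2, 1, 2, 1) <= (2, 1, 2, 1) -> finishes; pool += (1, 1, 2, 3) = (3, 2, 4, 4)
  W8 needs (3, 0, 4, 4) <= (3, 2, 4, 4) -> finishes; pool += (2, 1, 1, 0) = (5, 3, 5, 4)
  W3 needs (1, 2, 0, 3) <= (5, 3, 5, 4) -> finishes; pool += (2, 0, 1, 2) = (7, 3, 6, 6)
  W4 needs (4, 2, 4, 2) <= (7, 3, 6, 6) -> finishes; pool += (2, 1, 0, 3) = (9, 4, 6, 9)
  W6 needs (5, 3, 3, 6) <= (9, 4, 6, 9) -> finishes; pool += (0, 0, 1, 0) = (9, 4, 7, 9)
  W2 needs (3, 0, 5, 6) <= (9, 4, 7, 9) -> finishes; pool += (1, 2, 0, 0) = (10, 6, 7, 9)


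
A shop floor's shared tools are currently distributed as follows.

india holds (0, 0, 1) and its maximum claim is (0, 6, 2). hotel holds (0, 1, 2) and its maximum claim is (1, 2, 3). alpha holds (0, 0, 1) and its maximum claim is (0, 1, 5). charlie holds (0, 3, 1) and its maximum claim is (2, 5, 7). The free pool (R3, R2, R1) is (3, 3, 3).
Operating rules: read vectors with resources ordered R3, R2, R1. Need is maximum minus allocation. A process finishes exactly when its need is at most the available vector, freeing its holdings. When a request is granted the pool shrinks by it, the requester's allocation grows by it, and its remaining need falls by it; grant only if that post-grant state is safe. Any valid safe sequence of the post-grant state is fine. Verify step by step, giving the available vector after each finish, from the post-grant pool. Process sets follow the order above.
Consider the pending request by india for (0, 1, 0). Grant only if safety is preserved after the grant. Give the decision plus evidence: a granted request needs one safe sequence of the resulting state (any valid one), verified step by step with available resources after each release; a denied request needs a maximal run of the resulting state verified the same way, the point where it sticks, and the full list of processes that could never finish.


GRANT: granting preserves safety; a valid post-grant sequence is hotel, alpha, charlie, india.
Key observation: even at the reduced pool (3, 2, 3), hotel fits immediately, so safety survives the grant.
Verifying the post-grant state step by step:
  pool = (3, 2, 3)
  hotel: need (1, 1, 1) fits (3, 2, 3); releases (0, 1, 2), pool now (3, 3, 5)
  alpha: need (0, 1, 4) fits (3, 3, 5); releases (0, 0, 1), pool now (3, 3, 6)
  charlie: need (2, 2, 6) fits (3, 3, 6); releases (0, 3, 1), pool now (3, 6, 7)
  india: need (0, 5, 1) fits (3, 6, 7); releases (0, 1, 1), pool now (3, 7, 8)


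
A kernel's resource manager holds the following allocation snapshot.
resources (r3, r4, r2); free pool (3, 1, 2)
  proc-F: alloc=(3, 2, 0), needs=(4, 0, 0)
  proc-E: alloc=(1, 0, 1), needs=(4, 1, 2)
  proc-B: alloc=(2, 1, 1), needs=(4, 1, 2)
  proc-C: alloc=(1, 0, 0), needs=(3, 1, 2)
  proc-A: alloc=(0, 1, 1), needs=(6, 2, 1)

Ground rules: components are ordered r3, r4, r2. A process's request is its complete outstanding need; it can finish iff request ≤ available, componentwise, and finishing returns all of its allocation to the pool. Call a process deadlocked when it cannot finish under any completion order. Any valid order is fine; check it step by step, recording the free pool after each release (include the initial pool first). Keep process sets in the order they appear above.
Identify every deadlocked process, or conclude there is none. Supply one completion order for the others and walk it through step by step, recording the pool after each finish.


No process is deadlocked.
Key observation: proc-C leads a chain of completions in which each release enables another process.
One completion order for the rest: proc-C, proc-E, proc-B, proc-F, proc-A. Check, step by step:
  pool = (3, 1, 2)
  proc-C needs (3, 1, 2) <= (3, 1, 2) -> finishes; pool += (1, 0, 0) = (4, 1, 2)
  proc-E needs (4, 1, 2) <= (4, 1, 2) -> finishes; pool += (1, 0, 1) = (5, 1, 3)
  proc-B needs (4, 1, 2) <= (5, 1, 3) -> finishes; pool += (2, 1, 1) = (7, 2, 4)
  proc-F needs (4, 0, 0) <= (7, 2, 4) -> finishes; pool += (3, 2, 0) = (10, 4, 4)
  proc-A needs (6, 2, 1) <= (10, 4, 4) -> finishes; pool += (0, 1, 1) = (10, 5, 5)


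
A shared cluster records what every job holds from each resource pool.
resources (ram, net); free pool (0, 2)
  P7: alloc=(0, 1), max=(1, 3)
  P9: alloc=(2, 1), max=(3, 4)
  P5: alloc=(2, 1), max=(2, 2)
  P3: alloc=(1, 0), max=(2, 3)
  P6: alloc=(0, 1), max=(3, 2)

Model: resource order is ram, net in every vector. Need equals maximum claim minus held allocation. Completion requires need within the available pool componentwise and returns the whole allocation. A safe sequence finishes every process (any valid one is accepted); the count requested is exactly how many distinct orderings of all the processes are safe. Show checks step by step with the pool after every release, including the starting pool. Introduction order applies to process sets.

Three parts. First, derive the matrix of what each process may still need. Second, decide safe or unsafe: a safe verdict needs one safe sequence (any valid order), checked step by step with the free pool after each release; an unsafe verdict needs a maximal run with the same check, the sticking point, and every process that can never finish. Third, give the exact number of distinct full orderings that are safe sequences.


(1) Outstanding need per process (order ram, net):
  P7: (1, 2)
  P9: (1, 3)
  P5: (0, 1)
  P3: (1, 3)
  P6: (3, 1)
(2) The state is SAFE; one workable sequence: P5, P9, P6, P3, P7.
Key observation: reading the order forward, P9 is the first process whose need (1, 3) meets the free pool (2, 3) exactly on a resource it requests.
Verifying each step:
  pool = (0, 2)
  P5: need (0, 1) fits (0, 2); releases (2, 1), pool now (2, 3)
  P9: need (1, 3) fits (2, 3); releases (2, 1), pool now (4, 4)
  P6: need (3, 1) fits (4, 4); releases (0, 1), pool now (4, 5)
  P3: need (1, 3) fits (4, 5); releases (1, 0), pool now (5, 5)
  P7: need (1, 2) fits (5, 5); releases (0, 1), pool now (5, 6)
(3) Exactly 16 of the possible complete orderings are safe sequences.


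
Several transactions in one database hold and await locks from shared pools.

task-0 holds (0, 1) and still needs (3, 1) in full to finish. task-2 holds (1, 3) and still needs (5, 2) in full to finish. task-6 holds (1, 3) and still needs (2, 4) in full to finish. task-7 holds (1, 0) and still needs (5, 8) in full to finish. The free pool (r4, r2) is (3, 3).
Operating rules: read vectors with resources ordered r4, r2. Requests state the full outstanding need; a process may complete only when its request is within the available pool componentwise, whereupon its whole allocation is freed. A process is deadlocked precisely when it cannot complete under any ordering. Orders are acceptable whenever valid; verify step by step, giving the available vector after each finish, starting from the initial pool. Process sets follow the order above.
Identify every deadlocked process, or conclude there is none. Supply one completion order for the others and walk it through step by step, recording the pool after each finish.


The deadlocked set is task-2 and task-7.
Key observation: task-0, task-6 can finish, but then (4, 7) is all there is, and the blocked group's r4 demands exceed it.
One completion order for the rest: task-0, task-6. Step-by-step check:
  pool = (3, 3)
  task-0 needs (3, 1) <= (3, 3) -> finishes; pool += (0, 1) = (3, 4)
  task-6 needs (2, 4) <= (3, 4) -> finishes; pool += (1, 3) = (4, 7)
None of the blocked processes ever fits:
  task-2 cannot run: need (5, 2) vs free (4, 7) (insufficient r4)
  task-7 cannot run: need (5, 8) vs free (4, 7) (insufficient r4 and r2)


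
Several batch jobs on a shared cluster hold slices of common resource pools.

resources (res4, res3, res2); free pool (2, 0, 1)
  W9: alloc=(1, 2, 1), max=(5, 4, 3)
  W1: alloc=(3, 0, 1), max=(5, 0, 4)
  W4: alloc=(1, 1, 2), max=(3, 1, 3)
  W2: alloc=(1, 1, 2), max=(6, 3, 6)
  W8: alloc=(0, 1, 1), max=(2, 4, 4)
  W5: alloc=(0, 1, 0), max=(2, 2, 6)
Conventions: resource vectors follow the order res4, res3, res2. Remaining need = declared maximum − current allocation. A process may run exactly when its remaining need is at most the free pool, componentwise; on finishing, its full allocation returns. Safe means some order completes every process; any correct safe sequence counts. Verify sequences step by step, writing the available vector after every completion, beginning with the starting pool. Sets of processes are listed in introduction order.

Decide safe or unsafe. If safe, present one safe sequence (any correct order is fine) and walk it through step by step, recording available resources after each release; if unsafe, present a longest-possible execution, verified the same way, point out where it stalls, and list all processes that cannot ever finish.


UNSAFE — no complete ordering exists.
Key observation: after W4, W1 the pool peaks at (6, 1, 4), and each blocked process is short somewhere: W9 on res3; W2 on res3; W8 on res3; W5 on res2.
The run W4, W1 cannot be extended any further. Verifying each step:
  pool = (2, 0, 1)
  W4 needs (2, 0, 1) <= (2, 0, 1) -> finishes; pool += (1, 1, 2) = (3, 1, 3)
  W1 needs (2, 0, 3) <= (3, 1, 3) -> finishes; pool += (3, 0, 1) = (6, 1, 4)
  blocked: W9 wants (4, 2, 2), pool (6, 1, 4) — not enough res3
  blocked: W2 wants (5, 2, 4), pool (6, 1, 4) — not enough res3
  blocked: W8 wants (2, 3, 3), pool (6, 1, 4) — not enough res3
  blocked: W5 wants (2, 1, 6), pool (6, 1, 4) — not enough res2
Never able to finish: W9, W2, W8 and W5.


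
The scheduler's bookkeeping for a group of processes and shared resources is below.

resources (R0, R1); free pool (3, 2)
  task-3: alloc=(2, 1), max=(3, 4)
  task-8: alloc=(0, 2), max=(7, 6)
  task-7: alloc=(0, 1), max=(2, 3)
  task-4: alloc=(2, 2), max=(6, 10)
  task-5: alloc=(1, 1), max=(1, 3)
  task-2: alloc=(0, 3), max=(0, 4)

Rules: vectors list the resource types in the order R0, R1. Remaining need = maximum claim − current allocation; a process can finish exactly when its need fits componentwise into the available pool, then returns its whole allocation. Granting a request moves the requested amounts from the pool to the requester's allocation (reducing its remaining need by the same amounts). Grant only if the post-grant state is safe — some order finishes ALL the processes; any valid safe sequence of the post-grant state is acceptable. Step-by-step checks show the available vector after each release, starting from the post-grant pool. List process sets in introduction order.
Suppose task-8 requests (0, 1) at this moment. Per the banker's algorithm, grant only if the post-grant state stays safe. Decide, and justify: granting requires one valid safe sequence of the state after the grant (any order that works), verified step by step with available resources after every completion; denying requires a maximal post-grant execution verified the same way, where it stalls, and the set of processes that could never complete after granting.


DENY. Granting would leave the state unsafe.
Key observation: after task-2, task-3, task-5, task-7 the pool peaks at (6, 7), and each blocked process is short somewhere: task-8 on R0; task-4 on R1.
On the post-grant state, task-2, task-3, task-5, task-7 is a maximal run — nothing extends it. Step-by-step check:
  pool = (3, 1)
  task-2: need (0, 1) fits (3, 1); releases (0, 3), pool now (3, 4)
  task-3: need (1, 3) fits (3, 4); releases (2, 1), pool now (5, 5)
  task-5: need (0, 2) fits (5, 5); releases (1, 1), pool now (6, 6)
  task-7: need (2, 2) fits (6, 6); releases (0, 1), pool now (6, 7)
  blocked: task-8 wants (7, 3), pool (6, 7) — not enough R0
  blocked: task-4 wants (4, 8), pool (6, 7) — not enough R1
Processes that could never finish after the grant: task-8 and task-4.


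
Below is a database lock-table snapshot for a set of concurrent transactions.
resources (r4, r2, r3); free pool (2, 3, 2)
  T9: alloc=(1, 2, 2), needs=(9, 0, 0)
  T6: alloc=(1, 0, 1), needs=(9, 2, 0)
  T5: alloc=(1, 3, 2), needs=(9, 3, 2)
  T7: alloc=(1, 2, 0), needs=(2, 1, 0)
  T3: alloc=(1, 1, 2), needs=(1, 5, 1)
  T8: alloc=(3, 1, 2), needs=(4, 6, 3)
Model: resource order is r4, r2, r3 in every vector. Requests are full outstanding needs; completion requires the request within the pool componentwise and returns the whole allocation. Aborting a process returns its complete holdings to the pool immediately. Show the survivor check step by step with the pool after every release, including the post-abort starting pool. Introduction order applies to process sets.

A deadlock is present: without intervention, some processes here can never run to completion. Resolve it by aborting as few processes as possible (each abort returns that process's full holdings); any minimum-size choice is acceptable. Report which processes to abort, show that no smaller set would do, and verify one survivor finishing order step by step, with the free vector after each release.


Abort T9 and T5.
Key observation: T6 was stuck for good until T9 and T5 gave back (2, 5, 4); in the order shown it finishes at step 4.
Why nothing smaller works — every single abort fails: T9 alone leaves T6 blocked (short on r4); T6 alone leaves T9 blocked (short on r4); T5 alone leaves T9 blocked (short on r4); T7 alone leaves T9 blocked (short on r4); T3 alone leaves T9 blocked (short on r4); T8 alone leaves T9 blocked (short on r4).
Survivors finish in the order: T8, T3, T7, T6. Walking it through (pool after the aborts first):
  pool = (4, 8, 6)
  T8 needs (4, 6, 3) <= (4, 8, 6) -> finishes; pool += (3, 1, 2) = (7, 9, 8)
  T3 needs (1, 5, 1) <= (7, 9, 8) -> finishes; pool += (1, 1, 2) = (8, 10, 10)
  T7 needs (2, 1, 0) <= (8, 10, 10) -> finishes; pool += (1, 2, 0) = (9, 12, 10)
  T6 needs (9, 2, 0) <= (9, 12, 10) -> finishes; pool += (1, 0, 1) = (10, 12, 11)


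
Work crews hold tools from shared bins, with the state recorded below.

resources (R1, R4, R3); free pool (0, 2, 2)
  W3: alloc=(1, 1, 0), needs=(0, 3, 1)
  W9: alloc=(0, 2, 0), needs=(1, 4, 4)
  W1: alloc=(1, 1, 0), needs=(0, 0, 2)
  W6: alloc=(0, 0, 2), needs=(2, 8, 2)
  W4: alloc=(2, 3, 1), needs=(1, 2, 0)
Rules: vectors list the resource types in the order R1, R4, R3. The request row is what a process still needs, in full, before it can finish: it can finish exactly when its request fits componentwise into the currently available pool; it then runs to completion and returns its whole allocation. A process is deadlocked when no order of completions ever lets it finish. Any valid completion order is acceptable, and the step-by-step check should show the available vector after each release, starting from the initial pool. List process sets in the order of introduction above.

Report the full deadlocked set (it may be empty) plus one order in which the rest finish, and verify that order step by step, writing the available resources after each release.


Deadlocked set: W9 and W6.
Key observation: after W1, W3, W4 the pool peaks at (4, 7, 3), and each blocked process is short somewhere: W9 on R3; W6 on R4.
The rest can finish in the order W1, W3, W4. Check, step by step:
  pool = (0, 2, 2)
  run W1 (needs (0, 0, 2), free (0, 2, 2)); after release of (1, 1, 0) the pool is (1, 3, 2)
  run W3 (needs (0, 3, 1), free (1, 3, 2)); after release of (1, 1, 0) the pool is (2, 4, 2)
  run W4 (needs (1, 2, 0), free (2, 4, 2)); after release of (2, 3, 1) the pool is (4, 7, 3)
The stuck group stays short no matter what:
  blocked: W9 wants (1, 4, 4), pool (4, 7, 3) — not enough R3
  blocked: W6 wants (2, 8, 2), pool (4, 7, 3) — not enough R4


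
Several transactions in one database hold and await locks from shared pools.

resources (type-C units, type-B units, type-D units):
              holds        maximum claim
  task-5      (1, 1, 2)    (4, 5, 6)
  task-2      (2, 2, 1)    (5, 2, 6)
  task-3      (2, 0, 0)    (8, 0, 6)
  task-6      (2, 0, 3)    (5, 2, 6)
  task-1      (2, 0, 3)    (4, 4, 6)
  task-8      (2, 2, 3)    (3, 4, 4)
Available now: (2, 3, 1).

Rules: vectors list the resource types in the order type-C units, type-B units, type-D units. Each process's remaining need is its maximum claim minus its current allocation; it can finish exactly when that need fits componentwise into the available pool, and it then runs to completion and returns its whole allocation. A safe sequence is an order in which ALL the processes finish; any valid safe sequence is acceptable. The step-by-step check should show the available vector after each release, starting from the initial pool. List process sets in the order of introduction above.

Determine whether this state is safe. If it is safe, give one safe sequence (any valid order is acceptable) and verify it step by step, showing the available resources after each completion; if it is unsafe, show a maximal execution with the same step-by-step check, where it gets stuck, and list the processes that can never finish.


The state is SAFE; one workable sequence: task-8, task-6, task-5, task-3, task-1, task-2.
Key observation: the first exact fit in this order is task-8 — it needs (1, 2, 1) with (2, 3, 1) free, meeting a requested resource to the last unit.
Verifying each step:
  pool = (2, 3, 1)
  run task-8 (needs (1, 2, 1), free (2, 3, 1)); after release of (2, 2, 3) the pool is (4, 5, 4)
  run task-6 (needs (3, 2, 3), free (4, 5, 4)); after release of (2, 0, 3) the pool is (6, 5, 7)
  run task-5 (needs (3, 4, 4), free (6, 5, 7)); after release of (1, 1, 2) the pool is (7, 6, 9)
  run task-3 (needs (6, 0, 6), free (7, 6, 9)); after release of (2, 0, 0) the pool is (9, 6, 9)
  run task-1 (needs (2, 4, 3), free (9, 6, 9)); after release of (2, 0, 3) the pool is (11, 6, 12)
  run task-2 (needs (3, 0, 5), free (11, 6, 12)); after release of (2, 2, 1) the pool is (13, 8, 13)
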